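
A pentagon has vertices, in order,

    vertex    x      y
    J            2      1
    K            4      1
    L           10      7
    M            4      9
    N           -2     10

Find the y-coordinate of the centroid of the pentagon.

Apply the shoelace formula. First the cross-terms c_i = x_i·y_{i+1} − x_{i+1}·y_i:
  -2, 18, 62, 58, -22  ⇒  2A = 114, A = 57.
Then Σ (y_i + y_{i+1})·c_i = 1992, so ȳ = 1992 / (6·57) = 332/57.

332/57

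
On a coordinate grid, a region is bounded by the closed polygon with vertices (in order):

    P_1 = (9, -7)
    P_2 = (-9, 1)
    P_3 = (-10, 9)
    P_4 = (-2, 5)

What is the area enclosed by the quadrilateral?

Apply Gauss's area formula: 2A = Σ (x_i·y_{i+1} − x_{i+1}·y_i), indices taken mod 4.
Σ = (-54) + (-71) + (-32) + (-31) = -188
Area = |Σ|/2 = 94.

94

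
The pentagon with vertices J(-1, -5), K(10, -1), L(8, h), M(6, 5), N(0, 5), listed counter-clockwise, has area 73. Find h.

Write out the shoelace sum; only the two edges meeting at L involve h:
2·Area = [(10·h − 8·(-1)) + (8·5 − 6·h)] + 86
       = 4·h + 134 = 146
⇒ h = 3.

3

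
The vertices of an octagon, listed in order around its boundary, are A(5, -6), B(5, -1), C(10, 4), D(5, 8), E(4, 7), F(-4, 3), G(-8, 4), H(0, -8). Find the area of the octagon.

135

Apply the surveyor's formula: 2A = Σ (x_i·y_{i+1} − x_{i+1}·y_i), indices taken mod 8.
Σ = (25) + (30) + (60) + (3) + (40) + (8) + (64) + (40) = 270
Area = |Σ|/2 = 135.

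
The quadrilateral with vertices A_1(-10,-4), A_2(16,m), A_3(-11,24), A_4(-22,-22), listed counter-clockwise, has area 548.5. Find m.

Write out the shoelace sum; only the two edges meeting at A_2 involve m:
2·Area = [((-10)·m − 16·(-4)) + (16·24 − (-11)·m)] + 638
       = 1·m + 1086 = 1097
⇒ m = 11.

11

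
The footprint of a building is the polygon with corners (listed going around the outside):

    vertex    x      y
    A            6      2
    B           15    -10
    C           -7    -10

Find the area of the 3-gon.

Σ = (-90) + (-220) + (46) = -264
Area = |Σ|/2 = 132.

132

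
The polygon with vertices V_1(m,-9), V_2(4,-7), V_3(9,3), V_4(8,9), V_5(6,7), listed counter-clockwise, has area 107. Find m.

-7

The doubled signed area Σ (x_i y_{i+1} − x_{i+1} y_i) is linear in m.
With m=0 it equals 116; the coefficient of m is -14 (from the two edges through V_1).
So -14·m + 116 = 2·107 = 214 ⇒ m = -7.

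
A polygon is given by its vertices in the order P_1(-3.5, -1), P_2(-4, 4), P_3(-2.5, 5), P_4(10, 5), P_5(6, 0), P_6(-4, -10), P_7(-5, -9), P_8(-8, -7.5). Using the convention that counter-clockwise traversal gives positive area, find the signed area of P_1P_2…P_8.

-123.625

Cross-terms: -18, -10, -62.5, -30, -60, -14, -34.5, -18.25  ⇒  Σ = -247.25
Signed area = Σ/2 = -123.625 (negative ⇒ clockwise traversal).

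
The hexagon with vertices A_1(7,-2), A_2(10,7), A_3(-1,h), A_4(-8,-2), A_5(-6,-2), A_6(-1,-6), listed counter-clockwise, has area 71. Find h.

-1

Write out the shoelace sum; only the two edges meeting at A_3 involve h:
2·Area = [(10·h − (-1)·7) + ((-1)·(-2) − (-8)·h)] + 151
       = 18·h + 160 = 142
⇒ h = -1.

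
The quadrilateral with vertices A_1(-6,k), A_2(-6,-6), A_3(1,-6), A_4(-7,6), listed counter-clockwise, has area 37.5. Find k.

3

Write out the shoelace sum; only the two edges meeting at A_1 involve k:
2·Area = [((-7)·k − (-6)·6) + ((-6)·(-6) − (-6)·k)] + 6
       = -1·k + 78 = 75
⇒ k = 3.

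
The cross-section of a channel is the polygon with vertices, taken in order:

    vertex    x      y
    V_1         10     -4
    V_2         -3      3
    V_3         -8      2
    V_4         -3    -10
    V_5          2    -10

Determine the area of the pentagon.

Apply the shoelace formula: 2A = Σ (x_i·y_{i+1} − x_{i+1}·y_i), indices taken mod 5.
Cross-terms: 18, 18, 86, 50, 92  ⇒  Σ = 264
Area = |Σ|/2 = 132.

132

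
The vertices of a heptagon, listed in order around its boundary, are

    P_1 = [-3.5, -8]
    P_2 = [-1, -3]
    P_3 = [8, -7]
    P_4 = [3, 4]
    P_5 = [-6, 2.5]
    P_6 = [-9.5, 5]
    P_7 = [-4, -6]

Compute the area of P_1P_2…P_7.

99.875

Apply the shoelace formula: 2A = Σ (x_i·y_{i+1} − x_{i+1}·y_i), indices taken mod 7.
P_1→P_2: (-3.5)(-3) − (-1)(-8) = 2.5
P_2→P_3: (-1)(-7) − (8)(-3) = 31
P_3→P_4: (8)(4) − (3)(-7) = 53
P_4→P_5: (3)(2.5) − (-6)(4) = 31.5
P_5→P_6: (-6)(5) − (-9.5)(2.5) = -6.25
P_6→P_7: (-9.5)(-6) − (-4)(5) = 77
P_7→P_1: (-4)(-8) − (-3.5)(-6) = 11
Σ = 199.75
Area = |Σ|/2 = 99.875.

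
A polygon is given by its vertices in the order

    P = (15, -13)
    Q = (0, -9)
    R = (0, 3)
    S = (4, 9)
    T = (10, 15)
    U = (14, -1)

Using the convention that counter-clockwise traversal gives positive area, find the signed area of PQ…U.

Σ = (-135) + (0) + (-12) + (-30) + (-220) + (-167) = -564
Signed area = Σ/2 = -282 (negative ⇒ clockwise traversal).

-282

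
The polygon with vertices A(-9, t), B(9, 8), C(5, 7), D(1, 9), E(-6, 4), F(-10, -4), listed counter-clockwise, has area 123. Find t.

-9

Write out the shoelace sum; only the two edges meeting at A involve t:
2·Area = [((-10)·t − (-9)·(-4)) + ((-9)·8 − 9·t)] + 183
       = -19·t + 75 = 246
⇒ t = -9.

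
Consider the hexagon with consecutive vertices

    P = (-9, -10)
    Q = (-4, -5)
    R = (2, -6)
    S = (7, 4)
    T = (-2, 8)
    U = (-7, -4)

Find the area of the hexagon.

125.5

Σ = (5) + (34) + (50) + (64) + (64) + (34) = 251
Area = |Σ|/2 = 125.5.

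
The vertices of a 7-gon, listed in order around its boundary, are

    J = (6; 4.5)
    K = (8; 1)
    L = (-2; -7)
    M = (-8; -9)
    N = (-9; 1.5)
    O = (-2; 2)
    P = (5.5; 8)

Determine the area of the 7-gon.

140.125

Σ = (-30) + (-54) + (-38) + (-93) + (-15) + (-27) + (-23.25) = -280.25
Area = |Σ|/2 = 140.125.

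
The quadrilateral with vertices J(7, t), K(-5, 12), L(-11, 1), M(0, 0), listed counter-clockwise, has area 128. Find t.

9

Write out the shoelace sum; only the two edges meeting at J involve t:
2·Area = [(0·t − 7·0) + (7·12 − (-5)·t)] + 127
       = 5·t + 211 = 256
⇒ t = 9.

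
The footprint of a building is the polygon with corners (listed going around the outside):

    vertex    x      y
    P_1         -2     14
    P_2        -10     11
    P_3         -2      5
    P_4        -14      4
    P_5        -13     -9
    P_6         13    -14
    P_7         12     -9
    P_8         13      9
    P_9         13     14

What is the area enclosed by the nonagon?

590

Σ = (118) + (-28) + (62) + (178) + (299) + (51) + (225) + (65) + (210) = 1180
Area = |Σ|/2 = 590.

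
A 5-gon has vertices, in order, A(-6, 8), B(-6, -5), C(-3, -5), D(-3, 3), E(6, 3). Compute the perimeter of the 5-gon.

46

|AB| = √((0)² + (-13)²) = √169 = 13
|BC| = √((3)² + (0)²) = √9 = 3
|CD| = √((0)² + (8)²) = √64 = 8
|DE| = √((9)² + (0)²) = √81 = 9
|EA| = √((-12)² + (5)²) = √169 = 13
Perimeter = 13 + 3 + 8 + 9 + 13 = 46.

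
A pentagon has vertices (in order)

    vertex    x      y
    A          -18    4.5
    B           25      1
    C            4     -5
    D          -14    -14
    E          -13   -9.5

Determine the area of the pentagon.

332

Σ = (-130.5) + (-129) + (-126) + (-49) + (-229.5) = -664
Area = |Σ|/2 = 332.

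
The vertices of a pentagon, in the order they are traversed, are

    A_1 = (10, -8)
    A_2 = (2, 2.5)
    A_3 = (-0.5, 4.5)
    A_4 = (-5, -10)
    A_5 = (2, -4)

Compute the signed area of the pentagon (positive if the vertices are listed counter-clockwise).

71.375

Apply Gauss's area formula: 2A = Σ (x_i·y_{i+1} − x_{i+1}·y_i), indices taken mod 5.
Σ = (41) + (10.25) + (27.5) + (40) + (24) = 142.75
Signed area = Σ/2 = 71.375 (positive ⇒ counter-clockwise traversal).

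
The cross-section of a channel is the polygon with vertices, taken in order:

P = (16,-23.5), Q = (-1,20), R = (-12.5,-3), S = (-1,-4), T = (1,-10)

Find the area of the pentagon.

373.5

Σ = (296.5) + (253) + (47) + (14) + (136.5) = 747
Area = |Σ|/2 = 373.5.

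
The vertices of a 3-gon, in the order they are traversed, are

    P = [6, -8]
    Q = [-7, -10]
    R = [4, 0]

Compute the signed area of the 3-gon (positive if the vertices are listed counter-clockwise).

Apply the surveyor's formula: 2A = Σ (x_i·y_{i+1} − x_{i+1}·y_i), indices taken mod 3.
Σ = (-116) + (40) + (-32) = -108
Signed area = Σ/2 = -54 (negative ⇒ clockwise traversal).

-54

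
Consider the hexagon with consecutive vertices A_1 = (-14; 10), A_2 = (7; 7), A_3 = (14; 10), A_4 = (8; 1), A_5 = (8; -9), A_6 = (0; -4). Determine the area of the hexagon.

215

Apply Gauss's area formula: 2A = Σ (x_i·y_{i+1} − x_{i+1}·y_i), indices taken mod 6.
Cross-terms: -168, -28, -66, -80, -32, -56  ⇒  Σ = -430
Area = |Σ|/2 = 215.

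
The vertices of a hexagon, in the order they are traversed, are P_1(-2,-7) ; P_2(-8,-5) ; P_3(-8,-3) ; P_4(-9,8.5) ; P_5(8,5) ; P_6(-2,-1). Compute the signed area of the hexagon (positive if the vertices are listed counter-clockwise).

P_1→P_2: (-2)(-5) − (-8)(-7) = -46
P_2→P_3: (-8)(-3) − (-8)(-5) = -16
P_3→P_4: (-8)(8.5) − (-9)(-3) = -95
P_4→P_5: (-9)(5) − (8)(8.5) = -113
P_5→P_6: (8)(-1) − (-2)(5) = 2
P_6→P_1: (-2)(-7) − (-2)(-1) = 12
Σ = -256
Signed area = Σ/2 = -128 (negative ⇒ clockwise traversal).

-128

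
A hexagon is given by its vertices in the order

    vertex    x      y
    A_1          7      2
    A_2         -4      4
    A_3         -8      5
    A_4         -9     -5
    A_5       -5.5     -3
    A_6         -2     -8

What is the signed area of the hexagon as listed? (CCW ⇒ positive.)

111.25

Apply the shoelace formula: 2A = Σ (x_i·y_{i+1} − x_{i+1}·y_i), indices taken mod 6.
Σ = (36) + (12) + (85) + (-0.5) + (38) + (52) = 222.5
Signed area = Σ/2 = 111.25 (positive ⇒ counter-clockwise traversal).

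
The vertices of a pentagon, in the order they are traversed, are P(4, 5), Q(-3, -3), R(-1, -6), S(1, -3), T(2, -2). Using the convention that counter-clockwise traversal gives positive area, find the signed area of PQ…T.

Cross-terms: 3, 15, 9, 4, 18  ⇒  Σ = 49
Signed area = Σ/2 = 24.5 (positive ⇒ counter-clockwise traversal).

24.5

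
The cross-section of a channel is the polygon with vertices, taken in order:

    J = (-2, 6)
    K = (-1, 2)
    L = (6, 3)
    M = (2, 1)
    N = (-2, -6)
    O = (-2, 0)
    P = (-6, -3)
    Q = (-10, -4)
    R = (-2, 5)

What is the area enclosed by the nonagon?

47.5

J→K: (-2)(2) − (-1)(6) = 2
K→L: (-1)(3) − (6)(2) = -15
L→M: (6)(1) − (2)(3) = 0
M→N: (2)(-6) − (-2)(1) = -10
N→O: (-2)(0) − (-2)(-6) = -12
O→P: (-2)(-3) − (-6)(0) = 6
P→Q: (-6)(-4) − (-10)(-3) = -6
Q→R: (-10)(5) − (-2)(-4) = -58
R→J: (-2)(6) − (-2)(5) = -2
Σ = -95
Area = |Σ|/2 = 47.5.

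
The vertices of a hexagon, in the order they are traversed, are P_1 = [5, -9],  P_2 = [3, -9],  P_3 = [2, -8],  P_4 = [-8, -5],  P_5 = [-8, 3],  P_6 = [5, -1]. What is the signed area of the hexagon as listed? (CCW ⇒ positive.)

Apply Gauss's area formula: 2A = Σ (x_i·y_{i+1} − x_{i+1}·y_i), indices taken mod 6.
Cross-terms: -18, -6, -74, -64, -7, -40  ⇒  Σ = -209
Signed area = Σ/2 = -104.5 (negative ⇒ clockwise traversal).

-104.5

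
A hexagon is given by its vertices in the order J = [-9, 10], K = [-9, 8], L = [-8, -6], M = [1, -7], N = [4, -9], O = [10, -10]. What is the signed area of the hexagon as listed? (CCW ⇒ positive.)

Apply the shoelace (surveyor's) formula: 2A = Σ (x_i·y_{i+1} − x_{i+1}·y_i), indices taken mod 6.
J→K: (-9)(8) − (-9)(10) = 18
K→L: (-9)(-6) − (-8)(8) = 118
L→M: (-8)(-7) − (1)(-6) = 62
M→N: (1)(-9) − (4)(-7) = 19
N→O: (4)(-10) − (10)(-9) = 50
O→J: (10)(10) − (-9)(-10) = 10
Σ = 277
Signed area = Σ/2 = 138.5 (positive ⇒ counter-clockwise traversal).

138.5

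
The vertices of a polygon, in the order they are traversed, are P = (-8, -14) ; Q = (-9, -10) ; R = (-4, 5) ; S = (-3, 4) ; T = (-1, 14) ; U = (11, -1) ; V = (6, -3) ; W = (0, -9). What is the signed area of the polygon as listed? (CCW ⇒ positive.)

Cross-terms: -46, -85, -1, -38, -153, -27, -54, -72  ⇒  Σ = -476
Signed area = Σ/2 = -238 (negative ⇒ clockwise traversal).

-238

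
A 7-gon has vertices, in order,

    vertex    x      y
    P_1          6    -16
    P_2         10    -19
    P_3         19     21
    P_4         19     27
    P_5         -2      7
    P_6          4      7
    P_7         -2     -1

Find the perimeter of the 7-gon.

|P_1P_2| = √((4)² + (-3)²) = √25 = 5
|P_2P_3| = √((9)² + (40)²) = √1681 = 41
|P_3P_4| = √((0)² + (6)²) = √36 = 6
|P_4P_5| = √((-21)² + (-20)²) = √841 = 29
|P_5P_6| = √((6)² + (0)²) = √36 = 6
|P_6P_7| = √((-6)² + (-8)²) = √100 = 10
|P_7P_1| = √((8)² + (-15)²) = √289 = 17
Perimeter = 5 + 41 + 6 + 29 + 6 + 10 + 17 = 114.

114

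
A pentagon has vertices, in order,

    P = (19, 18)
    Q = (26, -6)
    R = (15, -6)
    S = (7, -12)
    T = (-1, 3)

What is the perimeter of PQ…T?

|PQ| = √((7)² + (-24)²) = √625 = 25
|QR| = √((-11)² + (0)²) = √121 = 11
|RS| = √((-8)² + (-6)²) = √100 = 10
|ST| = √((-8)² + (15)²) = √289 = 17
|TP| = √((20)² + (15)²) = √625 = 25
Perimeter = 25 + 11 + 10 + 17 + 25 = 88.

88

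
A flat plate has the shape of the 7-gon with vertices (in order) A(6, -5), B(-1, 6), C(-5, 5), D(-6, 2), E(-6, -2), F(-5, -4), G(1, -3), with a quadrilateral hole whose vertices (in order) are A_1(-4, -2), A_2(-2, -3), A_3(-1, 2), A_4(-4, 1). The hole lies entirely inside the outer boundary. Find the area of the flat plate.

63

Outer boundary:
Apply the shoelace formula: 2A = Σ (x_i·y_{i+1} − x_{i+1}·y_i), indices taken mod 7.
Σ = (31) + (25) + (20) + (24) + (14) + (19) + (13) = 146
Area = |Σ|/2 = 73.
Hole:
Apply the shoelace (surveyor's) formula: 2A = Σ (x_i·y_{i+1} − x_{i+1}·y_i), indices taken mod 4.
Σ = (8) + (-7) + (7) + (12) = 20
Area = |Σ|/2 = 10.
Net area = 73 − 10 = 63.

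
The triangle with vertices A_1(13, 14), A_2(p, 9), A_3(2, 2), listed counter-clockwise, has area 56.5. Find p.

Write out the shoelace sum; only the two edges meeting at A_2 involve p:
2·Area = [(13·9 − p·14) + (p·2 − 2·9)] + 2
       = -12·p + 101 = 113
⇒ p = -1.

-1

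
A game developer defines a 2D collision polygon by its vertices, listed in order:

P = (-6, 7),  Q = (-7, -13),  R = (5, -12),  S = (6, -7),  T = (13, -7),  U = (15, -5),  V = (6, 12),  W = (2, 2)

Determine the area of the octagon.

313

Apply the surveyor's formula: 2A = Σ (x_i·y_{i+1} − x_{i+1}·y_i), indices taken mod 8.
Cross-terms: 127, 149, 37, 49, 40, 210, -12, 26  ⇒  Σ = 626
Area = |Σ|/2 = 313.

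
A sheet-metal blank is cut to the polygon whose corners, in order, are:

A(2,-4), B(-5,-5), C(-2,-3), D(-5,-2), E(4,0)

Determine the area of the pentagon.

22

Apply the shoelace (surveyor's) formula: 2A = Σ (x_i·y_{i+1} − x_{i+1}·y_i), indices taken mod 5.
Cross-terms: -30, 5, -11, 8, -16  ⇒  Σ = -44
Area = |Σ|/2 = 22.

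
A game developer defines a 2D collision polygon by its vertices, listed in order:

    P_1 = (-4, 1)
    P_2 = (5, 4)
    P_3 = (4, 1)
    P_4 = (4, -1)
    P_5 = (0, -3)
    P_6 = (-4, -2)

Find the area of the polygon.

P_1→P_2: (-4)(4) − (5)(1) = -21
P_2→P_3: (5)(1) − (4)(4) = -11
P_3→P_4: (4)(-1) − (4)(1) = -8
P_4→P_5: (4)(-3) − (0)(-1) = -12
P_5→P_6: (0)(-2) − (-4)(-3) = -12
P_6→P_1: (-4)(1) − (-4)(-2) = -12
Σ = -76
Area = |Σ|/2 = 38.

38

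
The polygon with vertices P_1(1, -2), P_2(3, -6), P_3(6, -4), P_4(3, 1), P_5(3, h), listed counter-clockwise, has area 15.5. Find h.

-1

The doubled signed area Σ (x_i y_{i+1} − x_{i+1} y_i) is linear in h.
With h=0 it equals 33; the coefficient of h is 2 (from the two edges through P_5).
So 2·h + 33 = 2·15.5 = 31 ⇒ h = -1.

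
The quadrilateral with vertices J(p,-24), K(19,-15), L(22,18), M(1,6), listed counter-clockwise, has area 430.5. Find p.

17

Write out the shoelace sum; only the two edges meeting at J involve p:
2·Area = [(1·(-24) − p·6) + (p·(-15) − 19·(-24))] + 786
       = -21·p + 1218 = 861
⇒ p = 17.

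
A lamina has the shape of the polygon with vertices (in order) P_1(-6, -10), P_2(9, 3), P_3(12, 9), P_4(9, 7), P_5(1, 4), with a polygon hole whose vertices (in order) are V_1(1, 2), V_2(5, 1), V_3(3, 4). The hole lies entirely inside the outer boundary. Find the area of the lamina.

Outer boundary:
P_1→P_2: (-6)(3) − (9)(-10) = 72
P_2→P_3: (9)(9) − (12)(3) = 45
P_3→P_4: (12)(7) − (9)(9) = 3
P_4→P_5: (9)(4) − (1)(7) = 29
P_5→P_1: (1)(-10) − (-6)(4) = 14
Σ = 163
Area = |Σ|/2 = 81.5.
Hole:
Apply the surveyor's formula: 2A = Σ (x_i·y_{i+1} − x_{i+1}·y_i), indices taken mod 3.
V_1→V_2: (1)(1) − (5)(2) = -9
V_2→V_3: (5)(4) − (3)(1) = 17
V_3→V_1: (3)(2) − (1)(4) = 2
Σ = 10
Area = |Σ|/2 = 5.
Net area = 81.5 − 5 = 76.5.

76.5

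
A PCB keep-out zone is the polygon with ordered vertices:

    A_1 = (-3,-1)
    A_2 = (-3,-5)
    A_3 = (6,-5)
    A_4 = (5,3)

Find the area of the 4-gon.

Apply the shoelace (surveyor's) formula: 2A = Σ (x_i·y_{i+1} − x_{i+1}·y_i), indices taken mod 4.
Σ = (12) + (45) + (43) + (4) = 104
Area = |Σ|/2 = 52.

52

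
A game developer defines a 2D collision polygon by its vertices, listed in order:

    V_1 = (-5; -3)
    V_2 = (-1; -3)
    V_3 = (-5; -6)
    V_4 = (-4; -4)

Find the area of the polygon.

Apply Gauss's area formula: 2A = Σ (x_i·y_{i+1} − x_{i+1}·y_i), indices taken mod 4.
Σ = (12) + (-9) + (-4) + (-8) = -9
Area = |Σ|/2 = 4.5.

4.5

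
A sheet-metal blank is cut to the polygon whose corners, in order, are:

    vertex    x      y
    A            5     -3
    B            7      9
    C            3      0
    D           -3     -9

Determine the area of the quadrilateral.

33

Apply the surveyor's formula: 2A = Σ (x_i·y_{i+1} − x_{i+1}·y_i), indices taken mod 4.
Σ = (66) + (-27) + (-27) + (54) = 66
Area = |Σ|/2 = 33.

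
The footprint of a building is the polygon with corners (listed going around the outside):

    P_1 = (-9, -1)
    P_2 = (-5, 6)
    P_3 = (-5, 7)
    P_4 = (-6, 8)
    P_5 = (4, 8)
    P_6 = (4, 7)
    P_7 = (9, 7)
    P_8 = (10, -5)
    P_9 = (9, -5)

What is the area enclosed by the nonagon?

177.5

Apply the shoelace (surveyor's) formula: 2A = Σ (x_i·y_{i+1} − x_{i+1}·y_i), indices taken mod 9.
Cross-terms: -59, -5, 2, -80, -4, -35, -115, -5, -54  ⇒  Σ = -355
Area = |Σ|/2 = 177.5.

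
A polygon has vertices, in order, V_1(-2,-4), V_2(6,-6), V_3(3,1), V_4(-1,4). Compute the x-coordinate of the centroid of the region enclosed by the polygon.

70/51

Apply Gauss's area formula. First the cross-terms c_i = x_i·y_{i+1} − x_{i+1}·y_i:
  36, 24, 13, 12  ⇒  2A = 85, A = 42.5.
Then Σ (x_i + x_{i+1})·c_i = 350, so x̄ = 350 / (6·42.5) = 70/51.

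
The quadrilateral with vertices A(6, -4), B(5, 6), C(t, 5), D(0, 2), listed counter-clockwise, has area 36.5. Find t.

-1

Write out the shoelace sum; only the two edges meeting at C involve t:
2·Area = [(5·5 − t·6) + (t·2 − 0·5)] + 44
       = -4·t + 69 = 73
⇒ t = -1.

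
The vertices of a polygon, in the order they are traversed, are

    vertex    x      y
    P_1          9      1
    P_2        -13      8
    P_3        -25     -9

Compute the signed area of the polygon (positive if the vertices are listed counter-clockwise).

Apply the surveyor's formula: 2A = Σ (x_i·y_{i+1} − x_{i+1}·y_i), indices taken mod 3.
Σ = (85) + (317) + (56) = 458
Signed area = Σ/2 = 229 (positive ⇒ counter-clockwise traversal).

229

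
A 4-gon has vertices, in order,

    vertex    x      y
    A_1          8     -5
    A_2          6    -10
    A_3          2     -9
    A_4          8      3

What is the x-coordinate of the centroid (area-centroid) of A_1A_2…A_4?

608/105

Apply the shoelace formula. First the cross-terms c_i = x_i·y_{i+1} − x_{i+1}·y_i:
  -50, -34, 78, -64  ⇒  2A = -70, A = -35.
Then Σ (x_i + x_{i+1})·c_i = -1216, so x̄ = -1216 / (6·(-35)) = 608/105.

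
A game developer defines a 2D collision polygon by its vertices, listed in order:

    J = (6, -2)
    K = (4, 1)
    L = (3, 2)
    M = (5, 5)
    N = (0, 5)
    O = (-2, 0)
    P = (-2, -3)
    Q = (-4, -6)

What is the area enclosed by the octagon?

54.5

Σ = (14) + (5) + (5) + (25) + (10) + (6) + (0) + (44) = 109
Area = |Σ|/2 = 54.5.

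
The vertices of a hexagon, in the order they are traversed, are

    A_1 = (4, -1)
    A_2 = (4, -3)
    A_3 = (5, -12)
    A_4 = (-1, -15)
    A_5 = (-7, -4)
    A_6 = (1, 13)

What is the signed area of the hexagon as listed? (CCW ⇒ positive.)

Apply the shoelace formula: 2A = Σ (x_i·y_{i+1} − x_{i+1}·y_i), indices taken mod 6.
Cross-terms: -8, -33, -87, -101, -87, -53  ⇒  Σ = -369
Signed area = Σ/2 = -184.5 (negative ⇒ clockwise traversal).

-184.5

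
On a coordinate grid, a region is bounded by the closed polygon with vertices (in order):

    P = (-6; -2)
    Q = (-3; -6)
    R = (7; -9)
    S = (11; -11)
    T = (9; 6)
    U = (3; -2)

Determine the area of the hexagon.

P→Q: (-6)(-6) − (-3)(-2) = 30
Q→R: (-3)(-9) − (7)(-6) = 69
R→S: (7)(-11) − (11)(-9) = 22
S→T: (11)(6) − (9)(-11) = 165
T→U: (9)(-2) − (3)(6) = -36
U→P: (3)(-2) − (-6)(-2) = -18
Σ = 232
Area = |Σ|/2 = 116.

116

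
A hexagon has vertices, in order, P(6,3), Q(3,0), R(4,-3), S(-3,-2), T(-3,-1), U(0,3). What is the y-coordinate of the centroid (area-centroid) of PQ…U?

Apply the shoelace (surveyor's) formula. First the cross-terms c_i = x_i·y_{i+1} − x_{i+1}·y_i:
  -9, -9, -17, -3, -9, -18  ⇒  2A = -65, A = -32.5.
Then Σ (y_i + y_{i+1})·c_i = -32, so ȳ = -32 / (6·(-32.5)) = 32/195.

32/195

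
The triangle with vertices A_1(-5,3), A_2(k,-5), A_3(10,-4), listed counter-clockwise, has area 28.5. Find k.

Write out the shoelace sum; only the two edges meeting at A_2 involve k:
2·Area = [((-5)·(-5) − k·3) + (k·(-4) − 10·(-5))] + 10
       = -7·k + 85 = 57
⇒ k = 4.

4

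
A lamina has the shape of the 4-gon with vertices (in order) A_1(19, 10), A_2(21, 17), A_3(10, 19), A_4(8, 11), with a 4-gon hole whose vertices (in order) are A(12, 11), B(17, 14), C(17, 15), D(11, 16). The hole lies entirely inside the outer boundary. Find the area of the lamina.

Outer boundary:
Apply the surveyor's formula: 2A = Σ (x_i·y_{i+1} − x_{i+1}·y_i), indices taken mod 4.
Σ = (113) + (229) + (-42) + (-129) = 171
Area = |Σ|/2 = 85.5.
Hole:
A→B: (12)(14) − (17)(11) = -19
B→C: (17)(15) − (17)(14) = 17
C→D: (17)(16) − (11)(15) = 107
D→A: (11)(11) − (12)(16) = -71
Σ = 34
Area = |Σ|/2 = 17.
Net area = 85.5 − 17 = 68.5.

68.5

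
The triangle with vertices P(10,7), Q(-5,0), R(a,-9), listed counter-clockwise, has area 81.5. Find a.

-1

Write out the shoelace sum; only the two edges meeting at R involve a:
2·Area = [((-5)·(-9) − a·0) + (a·7 − 10·(-9))] + 35
       = 7·a + 170 = 163
⇒ a = -1.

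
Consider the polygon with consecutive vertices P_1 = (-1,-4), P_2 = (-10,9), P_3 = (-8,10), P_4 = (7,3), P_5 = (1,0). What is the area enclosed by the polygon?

89

Cross-terms: -49, -28, -94, -3, -4  ⇒  Σ = -178
Area = |Σ|/2 = 89.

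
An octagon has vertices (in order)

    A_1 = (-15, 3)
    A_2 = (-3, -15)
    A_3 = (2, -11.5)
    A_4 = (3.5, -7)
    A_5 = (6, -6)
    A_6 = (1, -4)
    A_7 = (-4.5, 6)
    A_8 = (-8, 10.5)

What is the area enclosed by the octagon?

Σ = (234) + (64.5) + (26.25) + (21) + (-18) + (-12) + (0.75) + (133.5) = 450
Area = |Σ|/2 = 225.

225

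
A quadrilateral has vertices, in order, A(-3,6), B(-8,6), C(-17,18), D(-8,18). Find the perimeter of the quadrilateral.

42

|AB| = √((-5)² + (0)²) = √25 = 5
|BC| = √((-9)² + (12)²) = √225 = 15
|CD| = √((9)² + (0)²) = √81 = 9
|DA| = √((5)² + (-12)²) = √169 = 13
Perimeter = 5 + 15 + 9 + 13 = 42.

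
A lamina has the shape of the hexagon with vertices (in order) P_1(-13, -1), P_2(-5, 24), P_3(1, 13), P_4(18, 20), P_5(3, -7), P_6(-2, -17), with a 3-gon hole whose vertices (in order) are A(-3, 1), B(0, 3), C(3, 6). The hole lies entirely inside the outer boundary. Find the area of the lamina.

Outer boundary:
Apply the shoelace formula: 2A = Σ (x_i·y_{i+1} − x_{i+1}·y_i), indices taken mod 6.
P_1→P_2: (-13)(24) − (-5)(-1) = -317
P_2→P_3: (-5)(13) − (1)(24) = -89
P_3→P_4: (1)(20) − (18)(13) = -214
P_4→P_5: (18)(-7) − (3)(20) = -186
P_5→P_6: (3)(-17) − (-2)(-7) = -65
P_6→P_1: (-2)(-1) − (-13)(-17) = -219
Σ = -1090
Area = |Σ|/2 = 545.
Hole:
Apply the shoelace (surveyor's) formula: 2A = Σ (x_i·y_{i+1} − x_{i+1}·y_i), indices taken mod 3.
Σ = (-9) + (-9) + (21) = 3
Area = |Σ|/2 = 1.5.
Net area = 545 − 1.5 = 543.5.

543.5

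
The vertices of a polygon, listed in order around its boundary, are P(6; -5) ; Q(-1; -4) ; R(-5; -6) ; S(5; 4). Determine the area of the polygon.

41

Apply the shoelace (surveyor's) formula: 2A = Σ (x_i·y_{i+1} − x_{i+1}·y_i), indices taken mod 4.
P→Q: (6)(-4) − (-1)(-5) = -29
Q→R: (-1)(-6) − (-5)(-4) = -14
R→S: (-5)(4) − (5)(-6) = 10
S→P: (5)(-5) − (6)(4) = -49
Σ = -82
Area = |Σ|/2 = 41.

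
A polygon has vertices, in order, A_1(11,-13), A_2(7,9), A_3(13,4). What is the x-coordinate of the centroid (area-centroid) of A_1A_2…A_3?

Apply the shoelace formula. First the cross-terms c_i = x_i·y_{i+1} − x_{i+1}·y_i:
  190, -89, -213  ⇒  2A = -112, A = -56.
Then Σ (x_i + x_{i+1})·c_i = -3472, so x̄ = -3472 / (6·(-56)) = 31/3.

31/3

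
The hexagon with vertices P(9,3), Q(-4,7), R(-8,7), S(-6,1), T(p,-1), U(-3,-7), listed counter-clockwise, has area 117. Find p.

Write out the shoelace sum; only the two edges meeting at T involve p:
2·Area = [((-6)·(-1) − p·1) + (p·(-7) − (-3)·(-1))] + 191
       = -8·p + 194 = 234
⇒ p = -5.

-5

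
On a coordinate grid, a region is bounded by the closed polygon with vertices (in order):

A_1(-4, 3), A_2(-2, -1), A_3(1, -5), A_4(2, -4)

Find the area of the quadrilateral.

Apply the shoelace (surveyor's) formula: 2A = Σ (x_i·y_{i+1} − x_{i+1}·y_i), indices taken mod 4.
A_1→A_2: (-4)(-1) − (-2)(3) = 10
A_2→A_3: (-2)(-5) − (1)(-1) = 11
A_3→A_4: (1)(-4) − (2)(-5) = 6
A_4→A_1: (2)(3) − (-4)(-4) = -10
Σ = 17
Area = |Σ|/2 = 8.5.

8.5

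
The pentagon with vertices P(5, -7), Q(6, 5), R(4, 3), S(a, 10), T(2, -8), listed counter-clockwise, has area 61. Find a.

Write out the shoelace sum; only the two edges meeting at S involve a:
2·Area = [(4·10 − a·3) + (a·(-8) − 2·10)] + 91
       = -11·a + 111 = 122
⇒ a = -1.

-1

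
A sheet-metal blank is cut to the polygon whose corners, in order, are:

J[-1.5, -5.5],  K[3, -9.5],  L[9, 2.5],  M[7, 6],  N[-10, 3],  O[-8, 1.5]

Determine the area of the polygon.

148.25

Apply the shoelace (surveyor's) formula: 2A = Σ (x_i·y_{i+1} − x_{i+1}·y_i), indices taken mod 6.
Σ = (30.75) + (93) + (36.5) + (81) + (9) + (46.25) = 296.5
Area = |Σ|/2 = 148.25.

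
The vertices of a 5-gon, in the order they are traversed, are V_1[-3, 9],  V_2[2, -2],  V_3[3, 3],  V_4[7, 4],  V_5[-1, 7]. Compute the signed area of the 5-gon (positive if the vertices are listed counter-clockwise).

Apply the surveyor's formula: 2A = Σ (x_i·y_{i+1} − x_{i+1}·y_i), indices taken mod 5.
Σ = (-12) + (12) + (-9) + (53) + (12) = 56
Signed area = Σ/2 = 28 (positive ⇒ counter-clockwise traversal).

28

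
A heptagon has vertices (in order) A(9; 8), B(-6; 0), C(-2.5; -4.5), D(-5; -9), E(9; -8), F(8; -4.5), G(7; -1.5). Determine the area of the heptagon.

154.25

Σ = (48) + (27) + (0) + (121) + (23.5) + (19.5) + (69.5) = 308.5
Area = |Σ|/2 = 154.25.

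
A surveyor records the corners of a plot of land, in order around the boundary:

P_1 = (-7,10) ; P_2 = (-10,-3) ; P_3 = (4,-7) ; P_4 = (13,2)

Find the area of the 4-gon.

Cross-terms: 121, 82, 99, 144  ⇒  Σ = 446
Area = |Σ|/2 = 223.

223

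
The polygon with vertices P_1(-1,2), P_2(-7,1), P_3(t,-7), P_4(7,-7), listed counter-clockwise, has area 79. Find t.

The doubled signed area Σ (x_i y_{i+1} − x_{i+1} y_i) is linear in t.
With t=0 it equals 118; the coefficient of t is -8 (from the two edges through P_3).
So -8·t + 118 = 2·79 = 158 ⇒ t = -5.

-5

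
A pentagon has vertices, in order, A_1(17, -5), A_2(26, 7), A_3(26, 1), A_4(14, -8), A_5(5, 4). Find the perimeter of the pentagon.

|A_1A_2| = √((9)² + (12)²) = √225 = 15
|A_2A_3| = √((0)² + (-6)²) = √36 = 6
|A_3A_4| = √((-12)² + (-9)²) = √225 = 15
|A_4A_5| = √((-9)² + (12)²) = √225 = 15
|A_5A_1| = √((12)² + (-9)²) = √225 = 15
Perimeter = 15 + 6 + 15 + 15 + 15 = 66.

66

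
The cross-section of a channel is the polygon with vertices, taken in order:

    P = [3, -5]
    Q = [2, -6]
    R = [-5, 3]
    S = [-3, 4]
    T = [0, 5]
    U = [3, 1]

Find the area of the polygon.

45.5

P→Q: (3)(-6) − (2)(-5) = -8
Q→R: (2)(3) − (-5)(-6) = -24
R→S: (-5)(4) − (-3)(3) = -11
S→T: (-3)(5) − (0)(4) = -15
T→U: (0)(1) − (3)(5) = -15
U→P: (3)(-5) − (3)(1) = -18
Σ = -91
Area = |Σ|/2 = 45.5.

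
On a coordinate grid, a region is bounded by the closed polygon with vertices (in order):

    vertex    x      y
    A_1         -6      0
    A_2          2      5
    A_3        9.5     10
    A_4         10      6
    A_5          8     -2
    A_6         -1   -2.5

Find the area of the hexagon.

102.75

Apply Gauss's area formula: 2A = Σ (x_i·y_{i+1} − x_{i+1}·y_i), indices taken mod 6.
Σ = (-30) + (-27.5) + (-43) + (-68) + (-22) + (-15) = -205.5
Area = |Σ|/2 = 102.75.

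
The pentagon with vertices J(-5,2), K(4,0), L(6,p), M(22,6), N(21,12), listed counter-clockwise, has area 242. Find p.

The doubled signed area Σ (x_i y_{i+1} − x_{i+1} y_i) is linear in p.
With p=0 it equals 268; the coefficient of p is -18 (from the two edges through L).
So -18·p + 268 = 2·242 = 484 ⇒ p = -12.

-12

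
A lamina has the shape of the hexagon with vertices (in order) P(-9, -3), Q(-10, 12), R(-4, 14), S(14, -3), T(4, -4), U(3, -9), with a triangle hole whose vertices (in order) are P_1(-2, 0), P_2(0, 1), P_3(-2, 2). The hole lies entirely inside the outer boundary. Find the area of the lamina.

Outer boundary:
Σ = (-138) + (-92) + (-184) + (-44) + (-24) + (-90) = -572
Area = |Σ|/2 = 286.
Hole:
P_1→P_2: (-2)(1) − (0)(0) = -2
P_2→P_3: (0)(2) − (-2)(1) = 2
P_3→P_1: (-2)(0) − (-2)(2) = 4
Σ = 4
Area = |Σ|/2 = 2.
Net area = 286 − 2 = 284.

284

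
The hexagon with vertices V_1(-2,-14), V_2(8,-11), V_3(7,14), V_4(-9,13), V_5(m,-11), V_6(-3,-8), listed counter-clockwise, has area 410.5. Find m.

Write out the shoelace sum; only the two edges meeting at V_5 involve m:
2·Area = [((-9)·(-11) − m·13) + (m·(-8) − (-3)·(-11))] + 566
       = -21·m + 632 = 821
⇒ m = -9.

-9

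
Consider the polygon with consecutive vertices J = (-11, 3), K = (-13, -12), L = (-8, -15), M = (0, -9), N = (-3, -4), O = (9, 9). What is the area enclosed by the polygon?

J→K: (-11)(-12) − (-13)(3) = 171
K→L: (-13)(-15) − (-8)(-12) = 99
L→M: (-8)(-9) − (0)(-15) = 72
M→N: (0)(-4) − (-3)(-9) = -27
N→O: (-3)(9) − (9)(-4) = 9
O→J: (9)(3) − (-11)(9) = 126
Σ = 450
Area = |Σ|/2 = 225.

225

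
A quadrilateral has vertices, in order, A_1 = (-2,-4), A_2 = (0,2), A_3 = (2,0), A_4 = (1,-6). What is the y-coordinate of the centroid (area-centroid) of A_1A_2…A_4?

-58/27

Apply the surveyor's formula. First the cross-terms c_i = x_i·y_{i+1} − x_{i+1}·y_i:
  -4, -4, -12, -16  ⇒  2A = -36, A = -18.
Then Σ (y_i + y_{i+1})·c_i = 232, so ȳ = 232 / (6·(-18)) = -58/27.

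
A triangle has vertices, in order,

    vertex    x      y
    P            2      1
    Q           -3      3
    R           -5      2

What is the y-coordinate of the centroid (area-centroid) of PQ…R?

Apply the shoelace (surveyor's) formula. First the cross-terms c_i = x_i·y_{i+1} − x_{i+1}·y_i:
  9, 9, -9  ⇒  2A = 9, A = 4.5.
Then Σ (y_i + y_{i+1})·c_i = 54, so ȳ = 54 / (6·4.5) = 2.

2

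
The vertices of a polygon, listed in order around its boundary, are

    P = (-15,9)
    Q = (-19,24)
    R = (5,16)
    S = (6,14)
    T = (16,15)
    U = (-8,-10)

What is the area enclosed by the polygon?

517.5

Apply the shoelace (surveyor's) formula: 2A = Σ (x_i·y_{i+1} − x_{i+1}·y_i), indices taken mod 6.
P→Q: (-15)(24) − (-19)(9) = -189
Q→R: (-19)(16) − (5)(24) = -424
R→S: (5)(14) − (6)(16) = -26
S→T: (6)(15) − (16)(14) = -134
T→U: (16)(-10) − (-8)(15) = -40
U→P: (-8)(9) − (-15)(-10) = -222
Σ = -1035
Area = |Σ|/2 = 517.5.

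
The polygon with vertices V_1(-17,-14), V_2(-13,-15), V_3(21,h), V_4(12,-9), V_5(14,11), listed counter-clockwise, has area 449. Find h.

Write out the shoelace sum; only the two edges meeting at V_3 involve h:
2·Area = [((-13)·h − 21·(-15)) + (21·(-9) − 12·h)] + 322
       = -25·h + 448 = 898
⇒ h = -18.

-18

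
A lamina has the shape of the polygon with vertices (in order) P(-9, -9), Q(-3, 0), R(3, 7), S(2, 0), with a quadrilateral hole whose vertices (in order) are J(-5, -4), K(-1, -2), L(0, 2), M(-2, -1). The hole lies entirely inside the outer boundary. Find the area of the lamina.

Outer boundary:
Σ = (-27) + (-21) + (-14) + (-18) = -80
Area = |Σ|/2 = 40.
Hole:
Apply the shoelace formula: 2A = Σ (x_i·y_{i+1} − x_{i+1}·y_i), indices taken mod 4.
J→K: (-5)(-2) − (-1)(-4) = 6
K→L: (-1)(2) − (0)(-2) = -2
L→M: (0)(-1) − (-2)(2) = 4
M→J: (-2)(-4) − (-5)(-1) = 3
Σ = 11
Area = |Σ|/2 = 5.5.
Net area = 40 − 5.5 = 34.5.

34.5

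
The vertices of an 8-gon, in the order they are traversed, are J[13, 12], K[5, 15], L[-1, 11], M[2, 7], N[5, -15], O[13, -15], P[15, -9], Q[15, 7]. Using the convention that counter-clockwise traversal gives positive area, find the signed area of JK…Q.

334

Apply the shoelace (surveyor's) formula: 2A = Σ (x_i·y_{i+1} − x_{i+1}·y_i), indices taken mod 8.
Σ = (135) + (70) + (-29) + (-65) + (120) + (108) + (240) + (89) = 668
Signed area = Σ/2 = 334 (positive ⇒ counter-clockwise traversal).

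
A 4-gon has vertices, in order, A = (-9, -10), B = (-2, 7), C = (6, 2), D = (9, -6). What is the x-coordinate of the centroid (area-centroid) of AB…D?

Apply Gauss's area formula. First the cross-terms c_i = x_i·y_{i+1} − x_{i+1}·y_i:
  -83, -46, -54, -144  ⇒  2A = -327, A = -163.5.
Then Σ (x_i + x_{i+1})·c_i = -81, so x̄ = -81 / (6·(-163.5)) = 9/109.

9/109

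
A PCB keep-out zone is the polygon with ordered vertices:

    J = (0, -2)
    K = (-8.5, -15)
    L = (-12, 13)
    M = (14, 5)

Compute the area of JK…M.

Apply Gauss's area formula: 2A = Σ (x_i·y_{i+1} − x_{i+1}·y_i), indices taken mod 4.
Σ = (-17) + (-290.5) + (-242) + (-28) = -577.5
Area = |Σ|/2 = 288.75.

288.75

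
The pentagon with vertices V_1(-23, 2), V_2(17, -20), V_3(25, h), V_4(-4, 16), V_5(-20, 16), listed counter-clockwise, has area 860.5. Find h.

-9

The doubled signed area Σ (x_i y_{i+1} − x_{i+1} y_i) is linear in h.
With h=0 it equals 1910; the coefficient of h is 21 (from the two edges through V_3).
So 21·h + 1910 = 2·860.5 = 1721 ⇒ h = -9.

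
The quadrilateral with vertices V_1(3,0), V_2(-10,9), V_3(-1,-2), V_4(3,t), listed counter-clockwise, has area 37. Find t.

The doubled signed area Σ (x_i y_{i+1} − x_{i+1} y_i) is linear in t.
With t=0 it equals 62; the coefficient of t is -4 (from the two edges through V_4).
So -4·t + 62 = 2·37 = 74 ⇒ t = -3.

-3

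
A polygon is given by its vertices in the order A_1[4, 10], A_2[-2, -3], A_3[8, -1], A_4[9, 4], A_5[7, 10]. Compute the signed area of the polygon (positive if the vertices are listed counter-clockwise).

83.5

Apply the shoelace (surveyor's) formula: 2A = Σ (x_i·y_{i+1} − x_{i+1}·y_i), indices taken mod 5.
Cross-terms: 8, 26, 41, 62, 30  ⇒  Σ = 167
Signed area = Σ/2 = 83.5 (positive ⇒ counter-clockwise traversal).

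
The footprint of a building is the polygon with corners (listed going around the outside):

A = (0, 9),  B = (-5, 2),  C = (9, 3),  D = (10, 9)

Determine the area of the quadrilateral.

Apply the shoelace formula: 2A = Σ (x_i·y_{i+1} − x_{i+1}·y_i), indices taken mod 4.
A→B: (0)(2) − (-5)(9) = 45
B→C: (-5)(3) − (9)(2) = -33
C→D: (9)(9) − (10)(3) = 51
D→A: (10)(9) − (0)(9) = 90
Σ = 153
Area = |Σ|/2 = 76.5.

76.5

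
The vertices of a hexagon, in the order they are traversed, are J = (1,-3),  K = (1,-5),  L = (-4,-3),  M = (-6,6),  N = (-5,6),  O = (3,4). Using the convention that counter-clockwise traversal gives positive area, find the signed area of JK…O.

-62

Apply the shoelace (surveyor's) formula: 2A = Σ (x_i·y_{i+1} − x_{i+1}·y_i), indices taken mod 6.
Σ = (-2) + (-23) + (-42) + (-6) + (-38) + (-13) = -124
Signed area = Σ/2 = -62 (negative ⇒ clockwise traversal).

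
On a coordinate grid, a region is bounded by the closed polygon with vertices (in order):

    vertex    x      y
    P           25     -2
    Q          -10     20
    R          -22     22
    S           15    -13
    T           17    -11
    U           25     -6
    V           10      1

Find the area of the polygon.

Apply Gauss's area formula: 2A = Σ (x_i·y_{i+1} − x_{i+1}·y_i), indices taken mod 7.
Cross-terms: 480, 220, -44, 56, 173, 85, -45  ⇒  Σ = 925
Area = |Σ|/2 = 462.5.

462.5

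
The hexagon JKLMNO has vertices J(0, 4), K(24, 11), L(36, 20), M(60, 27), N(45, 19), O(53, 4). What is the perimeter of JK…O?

|JK| = √((24)² + (7)²) = √625 = 25
|KL| = √((12)² + (9)²) = √225 = 15
|LM| = √((24)² + (7)²) = √625 = 25
|MN| = √((-15)² + (-8)²) = √289 = 17
|NO| = √((8)² + (-15)²) = √289 = 17
|OJ| = √((-53)² + (0)²) = √2809 = 53
Perimeter = 25 + 15 + 25 + 17 + 17 + 53 = 152.

152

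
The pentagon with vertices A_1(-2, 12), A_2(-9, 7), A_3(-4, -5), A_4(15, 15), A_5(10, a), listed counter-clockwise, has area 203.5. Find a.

Write out the shoelace sum; only the two edges meeting at A_5 involve a:
2·Area = [(15·a − 10·15) + (10·12 − (-2)·a)] + 182
       = 17·a + 152 = 407
⇒ a = 15.

15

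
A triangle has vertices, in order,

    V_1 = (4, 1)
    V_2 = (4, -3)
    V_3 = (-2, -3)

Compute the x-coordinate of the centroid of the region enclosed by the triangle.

Apply the shoelace (surveyor's) formula. First the cross-terms c_i = x_i·y_{i+1} − x_{i+1}·y_i:
  -16, -18, 10  ⇒  2A = -24, A = -12.
Then Σ (x_i + x_{i+1})·c_i = -144, so x̄ = -144 / (6·(-12)) = 2.

2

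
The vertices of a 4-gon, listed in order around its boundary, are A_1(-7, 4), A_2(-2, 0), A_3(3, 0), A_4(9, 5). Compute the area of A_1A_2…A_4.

47

Σ = (8) + (0) + (15) + (71) = 94
Area = |Σ|/2 = 47.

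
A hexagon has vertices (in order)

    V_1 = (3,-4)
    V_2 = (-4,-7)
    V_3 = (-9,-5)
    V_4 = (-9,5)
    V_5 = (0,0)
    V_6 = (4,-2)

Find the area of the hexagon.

90

Apply Gauss's area formula: 2A = Σ (x_i·y_{i+1} − x_{i+1}·y_i), indices taken mod 6.
Cross-terms: -37, -43, -90, 0, 0, -10  ⇒  Σ = -180
Area = |Σ|/2 = 90.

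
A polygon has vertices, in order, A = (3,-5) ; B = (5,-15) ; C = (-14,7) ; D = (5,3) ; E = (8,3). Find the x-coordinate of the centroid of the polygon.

-22/15

Apply the shoelace (surveyor's) formula. First the cross-terms c_i = x_i·y_{i+1} − x_{i+1}·y_i:
  -20, -175, -77, -9, -49  ⇒  2A = -330, A = -165.
Then Σ (x_i + x_{i+1})·c_i = 1452, so x̄ = 1452 / (6·(-165)) = -22/15.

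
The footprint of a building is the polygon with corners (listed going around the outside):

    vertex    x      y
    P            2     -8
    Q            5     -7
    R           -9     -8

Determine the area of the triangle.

Σ = (26) + (-103) + (88) = 11
Area = |Σ|/2 = 5.5.

5.5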